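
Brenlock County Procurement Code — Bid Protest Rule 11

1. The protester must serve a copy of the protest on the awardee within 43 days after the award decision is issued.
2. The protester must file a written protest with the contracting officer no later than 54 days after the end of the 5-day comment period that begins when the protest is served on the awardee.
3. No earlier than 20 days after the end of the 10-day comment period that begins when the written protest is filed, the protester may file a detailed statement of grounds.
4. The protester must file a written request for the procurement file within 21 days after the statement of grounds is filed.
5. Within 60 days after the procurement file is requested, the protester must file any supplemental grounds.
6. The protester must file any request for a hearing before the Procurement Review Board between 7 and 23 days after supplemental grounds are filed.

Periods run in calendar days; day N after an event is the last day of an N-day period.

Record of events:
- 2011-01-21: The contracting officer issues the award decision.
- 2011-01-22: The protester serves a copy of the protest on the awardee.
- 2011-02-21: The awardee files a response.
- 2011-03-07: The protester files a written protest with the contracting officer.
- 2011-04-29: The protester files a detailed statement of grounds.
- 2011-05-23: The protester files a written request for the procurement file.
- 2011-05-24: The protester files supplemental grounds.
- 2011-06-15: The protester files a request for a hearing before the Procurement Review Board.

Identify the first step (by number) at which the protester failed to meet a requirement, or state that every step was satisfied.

Step 4

(1) due by 2011-01-21 + 43 days = 2011-03-05; completed 2011-01-22, before the deadline.
(2) due by 2011-01-27 + 54 days = 2011-03-22; 2011-03-07 is within that limit.
(3) permitted from 2011-03-17 + 20 days = 2011-04-06 onward; done 2011-04-29, after the minimum wait.
(4) due by 2011-04-29 + 21 days = 2011-05-20; done 2011-05-23 — 3 days late.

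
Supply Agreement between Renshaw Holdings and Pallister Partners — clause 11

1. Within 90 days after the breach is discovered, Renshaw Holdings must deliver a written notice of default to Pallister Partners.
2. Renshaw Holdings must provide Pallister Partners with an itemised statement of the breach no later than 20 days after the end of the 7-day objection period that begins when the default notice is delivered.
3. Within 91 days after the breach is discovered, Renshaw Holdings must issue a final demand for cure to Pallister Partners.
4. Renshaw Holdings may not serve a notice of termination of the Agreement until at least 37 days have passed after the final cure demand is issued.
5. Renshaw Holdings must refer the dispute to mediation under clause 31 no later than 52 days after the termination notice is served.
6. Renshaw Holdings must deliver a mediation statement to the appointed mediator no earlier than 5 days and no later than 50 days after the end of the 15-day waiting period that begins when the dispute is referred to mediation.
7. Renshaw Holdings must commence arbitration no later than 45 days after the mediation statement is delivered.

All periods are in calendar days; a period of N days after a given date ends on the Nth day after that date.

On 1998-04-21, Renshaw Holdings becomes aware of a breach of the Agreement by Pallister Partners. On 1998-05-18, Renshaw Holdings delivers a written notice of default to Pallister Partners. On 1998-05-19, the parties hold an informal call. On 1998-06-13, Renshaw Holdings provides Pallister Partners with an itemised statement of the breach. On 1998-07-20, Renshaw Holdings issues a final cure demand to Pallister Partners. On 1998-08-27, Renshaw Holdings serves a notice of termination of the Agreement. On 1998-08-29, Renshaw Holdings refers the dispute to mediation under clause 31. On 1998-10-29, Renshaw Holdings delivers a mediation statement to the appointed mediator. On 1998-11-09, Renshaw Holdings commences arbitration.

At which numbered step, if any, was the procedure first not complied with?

None — every step was satisfied

Step 1: 90 days after 1998-04-21 (when the breach is discovered) is 1998-07-20; completed 1998-05-18, before the deadline.
Step 2: 20 days after 1998-05-25 (end of the 7-day objection period, which began when the default notice is delivered on 1998-05-18) is 1998-06-14; completed 1998-06-13, before the deadline.
Step 3: 91 days after 1998-04-21 (when the breach is discovered) is 1998-07-21; completed 1998-07-20, before the deadline.
Step 4: the earliest permitted date is 37 days after 1998-07-20 (when the final cure demand is issued), i.e. 1998-08-26; done 1998-08-27, after the minimum wait.
Step 5: 52 days after 1998-08-27 (when the termination notice is served) is 1998-10-18; completed 1998-08-29, before the deadline.
Step 6: the window is 5–50 days after 1998-09-13 (end of the 15-day waiting period, which began when the dispute is referred to mediation on 1998-08-29), so 1998-09-18 through 1998-11-02; done 1998-10-29 — within the window.
Step 7: 45 days after 1998-10-29 (when the mediation statement is delivered) is 1998-12-13; 1998-11-09 is within that limit.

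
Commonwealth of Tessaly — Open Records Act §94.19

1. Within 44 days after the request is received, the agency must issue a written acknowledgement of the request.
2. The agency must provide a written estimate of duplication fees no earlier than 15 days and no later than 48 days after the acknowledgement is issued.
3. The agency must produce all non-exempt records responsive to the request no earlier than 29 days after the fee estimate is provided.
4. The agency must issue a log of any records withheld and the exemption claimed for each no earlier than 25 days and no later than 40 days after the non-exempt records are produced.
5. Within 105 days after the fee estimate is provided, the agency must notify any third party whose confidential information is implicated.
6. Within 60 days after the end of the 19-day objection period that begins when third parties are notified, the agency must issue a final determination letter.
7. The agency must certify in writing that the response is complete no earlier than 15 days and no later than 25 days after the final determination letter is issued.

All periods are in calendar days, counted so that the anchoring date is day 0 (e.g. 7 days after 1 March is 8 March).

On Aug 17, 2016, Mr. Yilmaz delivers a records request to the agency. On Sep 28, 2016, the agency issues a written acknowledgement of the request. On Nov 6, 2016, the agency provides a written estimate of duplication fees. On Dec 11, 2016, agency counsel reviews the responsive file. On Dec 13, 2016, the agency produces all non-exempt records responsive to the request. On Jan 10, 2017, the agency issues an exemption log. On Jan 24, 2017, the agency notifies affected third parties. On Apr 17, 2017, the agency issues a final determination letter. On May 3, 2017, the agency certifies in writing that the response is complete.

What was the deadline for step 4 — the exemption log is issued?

Jan 22, 2017

Step 4 runs from Dec 13, 2016, when the non-exempt records are produced. The window is 25–40 days after Dec 13, 2016; it closes on Jan 22, 2017.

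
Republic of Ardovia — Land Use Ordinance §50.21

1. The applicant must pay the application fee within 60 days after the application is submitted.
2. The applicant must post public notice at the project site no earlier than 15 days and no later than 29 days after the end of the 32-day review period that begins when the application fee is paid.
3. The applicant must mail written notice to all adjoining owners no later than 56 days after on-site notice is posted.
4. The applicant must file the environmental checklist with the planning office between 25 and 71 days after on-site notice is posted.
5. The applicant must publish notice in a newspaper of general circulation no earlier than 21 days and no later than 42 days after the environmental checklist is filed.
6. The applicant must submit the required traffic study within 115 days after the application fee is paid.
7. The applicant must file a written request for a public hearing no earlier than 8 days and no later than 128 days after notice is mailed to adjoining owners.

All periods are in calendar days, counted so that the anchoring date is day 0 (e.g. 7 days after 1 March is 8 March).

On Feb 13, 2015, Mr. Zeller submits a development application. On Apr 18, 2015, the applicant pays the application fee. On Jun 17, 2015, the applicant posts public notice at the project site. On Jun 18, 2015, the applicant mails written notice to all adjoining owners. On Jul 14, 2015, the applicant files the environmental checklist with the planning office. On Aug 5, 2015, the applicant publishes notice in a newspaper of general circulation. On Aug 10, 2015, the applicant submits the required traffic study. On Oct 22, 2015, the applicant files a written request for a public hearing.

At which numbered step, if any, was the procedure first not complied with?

(1) due by Feb 13, 2015 + 60 days = Apr 14, 2015; done Apr 18, 2015 — 4 days late.

Step 1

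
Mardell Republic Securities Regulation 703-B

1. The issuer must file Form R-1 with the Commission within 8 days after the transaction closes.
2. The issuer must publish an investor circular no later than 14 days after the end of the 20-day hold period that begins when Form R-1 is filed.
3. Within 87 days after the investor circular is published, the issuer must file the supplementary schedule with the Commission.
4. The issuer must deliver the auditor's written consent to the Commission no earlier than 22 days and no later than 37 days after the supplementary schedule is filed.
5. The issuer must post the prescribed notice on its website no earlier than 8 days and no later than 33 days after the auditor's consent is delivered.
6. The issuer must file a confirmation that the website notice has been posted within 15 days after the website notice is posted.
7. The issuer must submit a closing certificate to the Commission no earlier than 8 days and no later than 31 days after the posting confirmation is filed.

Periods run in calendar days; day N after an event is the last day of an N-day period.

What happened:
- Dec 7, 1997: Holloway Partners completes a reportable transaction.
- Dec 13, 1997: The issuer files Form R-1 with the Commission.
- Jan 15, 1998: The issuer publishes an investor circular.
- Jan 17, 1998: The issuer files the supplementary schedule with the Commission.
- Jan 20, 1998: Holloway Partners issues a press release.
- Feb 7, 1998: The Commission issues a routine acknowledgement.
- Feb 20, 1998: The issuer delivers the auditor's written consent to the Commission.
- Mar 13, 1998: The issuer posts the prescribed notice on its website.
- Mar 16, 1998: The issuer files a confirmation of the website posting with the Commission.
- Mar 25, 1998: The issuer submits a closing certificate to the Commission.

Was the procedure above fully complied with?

Step 1: 8 days after Dec 7, 1997 (when the transaction closes) is Dec 15, 1997; Dec 13, 1997 is within that limit.
Step 2: 14 days after Jan 2, 1998 (end of the 20-day hold period, which began when Form R-1 is filed on Dec 13, 1997) is Jan 16, 1998; done Jan 15, 1998 — timely.
Step 3: 87 days after Jan 15, 1998 (when the investor circular is published) is Apr 12, 1998; Jan 17, 1998 is within that limit.
Step 4: the window is 22–37 days after Jan 17, 1998 (when the supplementary schedule is filed), so Feb 8, 1998 through Feb 23, 1998; done Feb 20, 1998 — within the window.
Step 5: the window is 8–33 days after Feb 20, 1998 (when the auditor's consent is delivered), so Feb 28, 1998 through Mar 25, 1998; done Mar 13, 1998, which is between those dates.
Step 6: 15 days after Mar 13, 1998 (when the website notice is posted) is Mar 28, 1998; Mar 16, 1998 is within that limit.
Step 7: the window is 8–31 days after Mar 16, 1998 (when the posting confirmation is filed), so Mar 24, 1998 through Apr 16, 1998; done Mar 25, 1998 — within the window.

Yes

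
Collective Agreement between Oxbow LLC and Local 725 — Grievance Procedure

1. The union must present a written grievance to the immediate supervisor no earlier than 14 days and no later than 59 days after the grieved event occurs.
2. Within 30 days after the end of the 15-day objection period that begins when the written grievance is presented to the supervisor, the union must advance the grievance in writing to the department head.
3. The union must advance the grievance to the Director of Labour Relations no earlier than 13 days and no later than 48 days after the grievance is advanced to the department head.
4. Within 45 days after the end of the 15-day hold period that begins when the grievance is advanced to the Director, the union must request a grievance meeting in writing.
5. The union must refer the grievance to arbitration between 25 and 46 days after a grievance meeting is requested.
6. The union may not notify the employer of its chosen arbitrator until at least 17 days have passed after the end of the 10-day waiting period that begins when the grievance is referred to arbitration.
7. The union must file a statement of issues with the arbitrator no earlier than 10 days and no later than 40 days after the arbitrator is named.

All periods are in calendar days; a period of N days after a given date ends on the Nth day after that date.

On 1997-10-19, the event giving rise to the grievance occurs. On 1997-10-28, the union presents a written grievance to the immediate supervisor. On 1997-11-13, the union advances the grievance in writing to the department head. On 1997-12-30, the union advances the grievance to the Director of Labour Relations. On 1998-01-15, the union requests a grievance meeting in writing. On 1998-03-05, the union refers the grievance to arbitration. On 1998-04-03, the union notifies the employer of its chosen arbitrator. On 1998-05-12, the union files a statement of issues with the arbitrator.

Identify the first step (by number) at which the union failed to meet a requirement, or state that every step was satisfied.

Step 1

(1) the permitted window runs from 1997-10-19 + 14 = 1997-11-02 to 1997-10-19 + 59 = 1997-12-17; 1997-10-28 is 5 days too early.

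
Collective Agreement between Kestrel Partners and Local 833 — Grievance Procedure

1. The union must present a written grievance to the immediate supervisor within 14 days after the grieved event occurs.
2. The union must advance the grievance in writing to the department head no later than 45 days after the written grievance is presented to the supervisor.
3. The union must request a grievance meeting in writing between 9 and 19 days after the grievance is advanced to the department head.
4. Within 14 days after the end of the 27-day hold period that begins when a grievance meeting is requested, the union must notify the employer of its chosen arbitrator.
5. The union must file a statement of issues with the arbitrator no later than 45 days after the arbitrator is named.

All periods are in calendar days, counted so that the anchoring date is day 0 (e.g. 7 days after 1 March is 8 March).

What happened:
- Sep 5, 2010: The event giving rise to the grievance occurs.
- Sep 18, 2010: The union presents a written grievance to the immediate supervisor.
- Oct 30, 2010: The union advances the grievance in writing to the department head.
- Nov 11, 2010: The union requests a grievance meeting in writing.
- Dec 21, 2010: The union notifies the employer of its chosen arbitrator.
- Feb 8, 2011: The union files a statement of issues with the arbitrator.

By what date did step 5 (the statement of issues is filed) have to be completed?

Step 5 runs from Dec 21, 2010, when the arbitrator is named. 45 days after Dec 21, 2010 is Feb 4, 2011.

Feb 4, 2011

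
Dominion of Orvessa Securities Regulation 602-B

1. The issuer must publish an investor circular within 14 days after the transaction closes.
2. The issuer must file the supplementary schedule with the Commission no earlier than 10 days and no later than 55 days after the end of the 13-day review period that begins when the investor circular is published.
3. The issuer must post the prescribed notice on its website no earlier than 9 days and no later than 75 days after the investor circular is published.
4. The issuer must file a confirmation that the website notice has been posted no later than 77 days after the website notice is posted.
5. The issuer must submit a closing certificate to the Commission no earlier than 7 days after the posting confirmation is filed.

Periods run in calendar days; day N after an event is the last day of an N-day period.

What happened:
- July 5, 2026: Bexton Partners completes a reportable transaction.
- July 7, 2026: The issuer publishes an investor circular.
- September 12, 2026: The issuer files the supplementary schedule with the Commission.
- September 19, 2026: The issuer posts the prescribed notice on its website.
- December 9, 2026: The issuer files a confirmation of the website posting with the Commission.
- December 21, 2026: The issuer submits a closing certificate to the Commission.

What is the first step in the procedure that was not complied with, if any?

Step 1 — counting 14 days from July 5, 2026 (when the transaction closes) gives a deadline of July 19, 2026; July 7, 2026 is within that limit.
Step 2 — 10 and 55 days from July 20, 2026 (end of the 13-day review period, which began when the investor circular is published on July 7, 2026) are July 30, 2026 and September 13, 2026 respectively; done September 12, 2026 — within the window.
Step 3 — 9 and 75 days from July 7, 2026 (when the investor circular is published) are July 16, 2026 and September 20, 2026 respectively; done September 19, 2026 — within the window.
Step 4 — counting 77 days from September 19, 2026 (when the website notice is posted) gives a deadline of December 5, 2026; done December 9, 2026 — 4 days late.

Step 4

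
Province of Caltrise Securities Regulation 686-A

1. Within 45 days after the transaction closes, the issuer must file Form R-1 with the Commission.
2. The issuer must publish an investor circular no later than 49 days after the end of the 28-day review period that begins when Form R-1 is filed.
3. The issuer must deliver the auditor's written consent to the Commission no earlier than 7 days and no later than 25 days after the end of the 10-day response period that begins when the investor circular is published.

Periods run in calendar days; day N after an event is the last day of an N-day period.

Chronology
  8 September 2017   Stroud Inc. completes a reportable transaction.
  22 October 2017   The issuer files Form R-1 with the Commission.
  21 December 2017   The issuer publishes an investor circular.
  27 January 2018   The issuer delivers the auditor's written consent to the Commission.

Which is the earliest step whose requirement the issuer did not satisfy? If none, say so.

Step 1: 45 days after 8 September 2017 (when the transaction closes) is 23 October 2017; 22 October 2017 is within that limit.
Step 2: 49 days after 19 November 2017 (end of the 28-day review period, which began when Form R-1 is filed on 22 October 2017) is 7 January 2018; 21 December 2017 is within that limit.
Step 3: the window is 7–25 days after 31 December 2017 (end of the 10-day response period, which began when the investor circular is published on 21 December 2017), so 7 January 2018 through 25 January 2018; 27 January 2018 is 2 days past the end of the window.
Later steps need not be reached.

Step 3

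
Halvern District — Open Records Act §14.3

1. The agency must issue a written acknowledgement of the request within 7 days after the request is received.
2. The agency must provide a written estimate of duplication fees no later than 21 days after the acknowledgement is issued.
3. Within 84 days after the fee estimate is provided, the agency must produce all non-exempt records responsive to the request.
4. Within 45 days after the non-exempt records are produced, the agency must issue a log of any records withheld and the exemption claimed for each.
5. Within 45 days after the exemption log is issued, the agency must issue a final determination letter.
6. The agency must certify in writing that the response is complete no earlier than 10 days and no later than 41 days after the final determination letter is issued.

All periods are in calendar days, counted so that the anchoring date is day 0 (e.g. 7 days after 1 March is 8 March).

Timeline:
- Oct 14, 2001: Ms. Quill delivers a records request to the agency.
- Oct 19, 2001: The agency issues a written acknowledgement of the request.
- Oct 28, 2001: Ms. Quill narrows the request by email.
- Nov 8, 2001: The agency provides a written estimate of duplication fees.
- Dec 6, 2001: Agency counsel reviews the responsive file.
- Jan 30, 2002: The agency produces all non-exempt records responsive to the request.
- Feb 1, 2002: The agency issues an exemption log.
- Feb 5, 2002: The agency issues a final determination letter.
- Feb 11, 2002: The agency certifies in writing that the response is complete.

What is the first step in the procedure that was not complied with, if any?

Step 6

Step 1 — counting 7 days from Oct 14, 2001 (when the request is received) gives a deadline of Oct 21, 2001; done Oct 19, 2001 — timely.
Step 2 — counting 21 days from Oct 19, 2001 (when the acknowledgement is issued) gives a deadline of Nov 9, 2001; completed Nov 8, 2001, before the deadline.
Step 3 — counting 84 days from Nov 8, 2001 (when the fee estimate is provided) gives a deadline of Jan 31, 2002; completed Jan 30, 2002, before the deadline.
Step 4 — counting 45 days from Jan 30, 2002 (when the non-exempt records are produced) gives a deadline of Mar 16, 2002; Feb 1, 2002 is within that limit.
Step 5 — counting 45 days from Feb 1, 2002 (when the exemption log is issued) gives a deadline of Mar 18, 2002; completed Feb 5, 2002, before the deadline.
Step 6 — 10 and 41 days from Feb 5, 2002 (when the final determination letter is issued) are Feb 15, 2002 and Mar 18, 2002 respectively; done Feb 11, 2002 — 4 days before the window opened.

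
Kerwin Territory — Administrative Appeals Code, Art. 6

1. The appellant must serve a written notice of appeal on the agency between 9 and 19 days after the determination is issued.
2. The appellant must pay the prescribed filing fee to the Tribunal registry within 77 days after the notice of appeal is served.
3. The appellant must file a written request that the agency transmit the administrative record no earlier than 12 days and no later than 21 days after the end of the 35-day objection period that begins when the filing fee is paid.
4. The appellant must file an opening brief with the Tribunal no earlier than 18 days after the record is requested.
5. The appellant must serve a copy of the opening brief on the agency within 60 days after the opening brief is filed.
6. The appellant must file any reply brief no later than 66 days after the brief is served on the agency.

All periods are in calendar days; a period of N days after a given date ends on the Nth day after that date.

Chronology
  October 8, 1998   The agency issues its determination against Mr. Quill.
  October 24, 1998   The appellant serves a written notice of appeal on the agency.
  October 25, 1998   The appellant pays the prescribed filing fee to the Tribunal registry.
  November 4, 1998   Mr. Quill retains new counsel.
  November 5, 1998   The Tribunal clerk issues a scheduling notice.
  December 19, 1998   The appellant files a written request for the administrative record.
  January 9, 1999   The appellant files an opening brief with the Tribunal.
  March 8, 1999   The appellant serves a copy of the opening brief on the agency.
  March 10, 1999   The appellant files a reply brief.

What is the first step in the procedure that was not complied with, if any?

None — every step was satisfied

(1) the permitted window runs from October 8, 1998 + 9 = October 17, 1998 to October 8, 1998 + 19 = October 27, 1998; done October 24, 1998, which is between those dates.
(2) due by October 24, 1998 + 77 days = January 9, 1999; completed October 25, 1998, before the deadline.
(3) the permitted window runs from November 29, 1998 + 12 = December 11, 1998 to November 29, 1998 + 21 = December 20, 1998; done December 19, 1998, which is between those dates.
(4) permitted from December 19, 1998 + 18 days = January 6, 1999 onward; done January 9, 1999, after the minimum wait.
(5) due by January 9, 1999 + 60 days = March 10, 1999; completed March 8, 1999, before the deadline.
(6) due by March 8, 1999 + 66 days = May 13, 1999; done March 10, 1999 — timely.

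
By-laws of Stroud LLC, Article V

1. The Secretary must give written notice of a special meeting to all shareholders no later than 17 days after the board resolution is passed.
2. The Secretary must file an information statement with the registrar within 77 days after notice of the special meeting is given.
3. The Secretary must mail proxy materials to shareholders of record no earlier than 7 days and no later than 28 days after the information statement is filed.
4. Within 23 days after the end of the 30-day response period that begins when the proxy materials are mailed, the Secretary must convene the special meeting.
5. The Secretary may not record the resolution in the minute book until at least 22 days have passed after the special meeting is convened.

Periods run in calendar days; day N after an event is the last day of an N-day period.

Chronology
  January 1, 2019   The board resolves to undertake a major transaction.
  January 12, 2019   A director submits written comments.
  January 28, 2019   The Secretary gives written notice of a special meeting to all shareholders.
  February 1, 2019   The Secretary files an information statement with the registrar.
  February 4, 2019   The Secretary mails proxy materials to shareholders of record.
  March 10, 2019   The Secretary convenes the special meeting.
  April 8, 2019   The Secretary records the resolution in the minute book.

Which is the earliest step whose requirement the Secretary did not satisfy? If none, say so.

Step 1

Step 1 — counting 17 days from January 1, 2019 (when the board resolution is passed) gives a deadline of January 18, 2019; not done until January 28, 2019, 10 days after the deadline.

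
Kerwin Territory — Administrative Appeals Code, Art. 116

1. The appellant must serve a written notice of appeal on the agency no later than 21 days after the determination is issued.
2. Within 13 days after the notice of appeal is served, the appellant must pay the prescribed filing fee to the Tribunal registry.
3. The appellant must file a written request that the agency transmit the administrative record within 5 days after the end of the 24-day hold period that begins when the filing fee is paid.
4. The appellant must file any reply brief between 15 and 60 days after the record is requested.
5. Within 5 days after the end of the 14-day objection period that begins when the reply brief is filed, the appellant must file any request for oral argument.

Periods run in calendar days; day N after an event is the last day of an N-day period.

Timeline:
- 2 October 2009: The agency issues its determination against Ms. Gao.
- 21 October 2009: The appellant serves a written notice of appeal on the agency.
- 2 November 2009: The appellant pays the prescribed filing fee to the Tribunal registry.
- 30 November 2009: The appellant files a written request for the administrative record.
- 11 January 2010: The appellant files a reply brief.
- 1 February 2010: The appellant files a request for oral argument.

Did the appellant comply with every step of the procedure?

Step 1 — counting 21 days from 2 October 2009 (when the determination is issued) gives a deadline of 23 October 2009; done 21 October 2009 — timely.
Step 2 — counting 13 days from 21 October 2009 (when the notice of appeal is served) gives a deadline of 3 November 2009; 2 November 2009 is within that limit.
Step 3 — counting 5 days from 26 November 2009 (end of the 24-day hold period, which began when the filing fee is paid on 2 November 2009) gives a deadline of 1 December 2009; completed 30 November 2009, before the deadline.
Step 4 — 15 and 60 days from 30 November 2009 (when the record is requested) are 15 December 2009 and 29 January 2010 respectively; done 11 January 2010, which is between those dates.
Step 5 — counting 5 days from 25 January 2010 (end of the 14-day objection period, which began when the reply brief is filed on 11 January 2010) gives a deadline of 30 January 2010; not done until 1 February 2010, 2 days after the deadline.
The analysis stops there.

No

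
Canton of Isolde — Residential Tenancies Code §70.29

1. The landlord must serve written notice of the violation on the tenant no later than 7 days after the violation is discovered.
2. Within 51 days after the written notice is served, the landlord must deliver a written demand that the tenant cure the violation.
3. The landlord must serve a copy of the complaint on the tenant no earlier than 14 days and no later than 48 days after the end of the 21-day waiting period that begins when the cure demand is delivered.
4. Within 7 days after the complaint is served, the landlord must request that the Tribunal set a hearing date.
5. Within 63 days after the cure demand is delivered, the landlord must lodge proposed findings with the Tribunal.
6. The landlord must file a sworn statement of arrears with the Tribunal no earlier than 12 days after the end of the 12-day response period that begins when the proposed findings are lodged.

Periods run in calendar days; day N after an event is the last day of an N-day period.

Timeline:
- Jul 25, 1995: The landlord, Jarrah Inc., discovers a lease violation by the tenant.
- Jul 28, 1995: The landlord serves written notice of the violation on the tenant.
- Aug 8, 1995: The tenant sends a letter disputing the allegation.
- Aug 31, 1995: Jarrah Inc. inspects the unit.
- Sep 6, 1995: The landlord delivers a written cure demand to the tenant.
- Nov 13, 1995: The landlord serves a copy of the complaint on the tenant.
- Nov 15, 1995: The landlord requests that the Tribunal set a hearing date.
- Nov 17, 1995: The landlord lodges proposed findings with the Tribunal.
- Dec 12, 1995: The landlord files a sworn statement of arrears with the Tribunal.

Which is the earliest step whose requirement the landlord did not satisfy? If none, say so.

Step 1: 7 days after Jul 25, 1995 (when the violation is discovered) is Aug 1, 1995; completed Jul 28, 1995, before the deadline.
Step 2: 51 days after Jul 28, 1995 (when the written notice is served) is Sep 17, 1995; completed Sep 6, 1995, before the deadline.
Step 3: the window is 14–48 days after Sep 27, 1995 (end of the 21-day waiting period, which began when the cure demand is delivered on Sep 6, 1995), so Oct 11, 1995 through Nov 14, 1995; Nov 13, 1995 falls inside that range.
Step 4: 7 days after Nov 13, 1995 (when the complaint is served) is Nov 20, 1995; Nov 15, 1995 is within that limit.
Step 5: 63 days after Sep 6, 1995 (when the cure demand is delivered) is Nov 8, 1995; done Nov 17, 1995 — 9 days late.
The procedure was therefore not followed at step 5.

Step 5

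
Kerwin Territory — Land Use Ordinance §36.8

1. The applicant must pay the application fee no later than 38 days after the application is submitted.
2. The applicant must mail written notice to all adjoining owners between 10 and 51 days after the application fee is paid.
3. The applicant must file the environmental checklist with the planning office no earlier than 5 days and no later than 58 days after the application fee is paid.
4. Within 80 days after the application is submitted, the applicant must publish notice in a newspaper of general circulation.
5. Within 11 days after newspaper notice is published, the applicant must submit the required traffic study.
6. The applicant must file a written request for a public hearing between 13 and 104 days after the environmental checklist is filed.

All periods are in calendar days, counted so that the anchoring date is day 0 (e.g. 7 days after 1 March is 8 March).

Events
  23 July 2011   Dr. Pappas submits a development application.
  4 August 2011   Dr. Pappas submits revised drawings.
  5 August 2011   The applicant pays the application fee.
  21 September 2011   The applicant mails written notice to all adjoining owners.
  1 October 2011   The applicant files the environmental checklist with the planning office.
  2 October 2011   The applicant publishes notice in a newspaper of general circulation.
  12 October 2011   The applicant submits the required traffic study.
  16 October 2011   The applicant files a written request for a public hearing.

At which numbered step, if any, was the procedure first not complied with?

None — every step was satisfied

(1) due by 23 July 2011 + 38 days = 30 August 2011; completed 5 August 2011, before the deadline.
(2) the permitted window runs from 5 August 2011 + 10 = 15 August 2011 to 5 August 2011 + 51 = 25 September 2011; 21 September 2011 falls inside that range.
(3) the permitted window runs from 5 August 2011 + 5 = 10 August 2011 to 5 August 2011 + 58 = 2 October 2011; done 1 October 2011, which is between those dates.
(4) due by 23 July 2011 + 80 days = 11 October 2011; done 2 October 2011 — timely.
(5) due by 2 October 2011 + 11 days = 13 October 2011; done 12 October 2011 — timely.
(6) the permitted window runs from 1 October 2011 + 13 = 14 October 2011 to 1 October 2011 + 104 = 13 January 2012; done 16 October 2011 — within the window.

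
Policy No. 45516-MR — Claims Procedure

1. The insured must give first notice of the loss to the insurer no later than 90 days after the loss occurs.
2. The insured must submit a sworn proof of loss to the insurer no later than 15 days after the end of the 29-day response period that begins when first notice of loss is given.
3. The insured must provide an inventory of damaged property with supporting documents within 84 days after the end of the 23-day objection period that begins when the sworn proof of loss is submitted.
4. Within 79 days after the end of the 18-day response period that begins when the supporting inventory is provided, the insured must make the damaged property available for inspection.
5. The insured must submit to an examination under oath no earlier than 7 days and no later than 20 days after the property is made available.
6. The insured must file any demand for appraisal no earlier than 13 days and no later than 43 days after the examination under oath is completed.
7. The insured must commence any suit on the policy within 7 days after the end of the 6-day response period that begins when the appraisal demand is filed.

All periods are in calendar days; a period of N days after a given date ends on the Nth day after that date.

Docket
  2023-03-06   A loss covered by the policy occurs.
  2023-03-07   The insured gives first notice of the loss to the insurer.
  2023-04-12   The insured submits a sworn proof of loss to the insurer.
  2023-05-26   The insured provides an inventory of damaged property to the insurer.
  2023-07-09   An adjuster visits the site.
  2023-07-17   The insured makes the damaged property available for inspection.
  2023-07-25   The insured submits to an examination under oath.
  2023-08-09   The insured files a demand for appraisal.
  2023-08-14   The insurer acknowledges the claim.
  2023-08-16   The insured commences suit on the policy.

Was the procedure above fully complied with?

Step 1 — counting 90 days from 2023-03-06 (when the loss occurs) gives a deadline of 2023-06-04; done 2023-03-07 — timely.
Step 2 — counting 15 days from 2023-04-05 (end of the 29-day response period, which began when first notice of loss is given on 2023-03-07) gives a deadline of 2023-04-20; done 2023-04-12 — timely.
Step 3 — counting 84 days from 2023-05-05 (end of the 23-day objection period, which began when the sworn proof of loss is submitted on 2023-04-12) gives a deadline of 2023-07-28; 2023-05-26 is within that limit.
Step 4 — counting 79 days from 2023-06-13 (end of the 18-day response period, which began when the supporting inventory is provided on 2023-05-26) gives a deadline of 2023-08-31; done 2023-07-17 — timely.
Step 5 — 7 and 20 days from 2023-07-17 (when the property is made available) are 2023-07-24 and 2023-08-06 respectively; done 2023-07-25 — within the window.
Step 6 — 13 and 43 days from 2023-07-25 (when the examination under oath is completed) are 2023-08-07 and 2023-09-06 respectively; done 2023-08-09 — within the window.
Step 7 — counting 7 days from 2023-08-15 (end of the 6-day response period, which began when the appraisal demand is filed on 2023-08-09) gives a deadline of 2023-08-22; 2023-08-16 is within that limit.

Yes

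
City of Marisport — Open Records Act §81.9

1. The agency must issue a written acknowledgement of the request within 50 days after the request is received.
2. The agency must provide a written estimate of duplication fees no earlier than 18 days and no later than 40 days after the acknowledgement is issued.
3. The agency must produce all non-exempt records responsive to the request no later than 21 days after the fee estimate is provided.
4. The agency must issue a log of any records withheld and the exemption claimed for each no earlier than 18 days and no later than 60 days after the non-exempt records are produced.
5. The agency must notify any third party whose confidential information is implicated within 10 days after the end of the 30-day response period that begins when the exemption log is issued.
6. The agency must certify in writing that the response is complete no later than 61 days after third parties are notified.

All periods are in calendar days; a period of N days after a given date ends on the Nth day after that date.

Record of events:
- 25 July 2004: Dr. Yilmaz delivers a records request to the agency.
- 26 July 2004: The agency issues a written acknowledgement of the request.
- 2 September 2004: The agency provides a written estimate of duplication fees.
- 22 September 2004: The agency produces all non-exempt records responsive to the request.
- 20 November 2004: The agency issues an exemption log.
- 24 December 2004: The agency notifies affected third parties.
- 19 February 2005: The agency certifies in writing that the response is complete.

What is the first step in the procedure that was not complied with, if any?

None — every step was satisfied

Step 1 — counting 50 days from 25 July 2004 (when the request is received) gives a deadline of 13 September 2004; 26 July 2004 is within that limit.
Step 2 — 18 and 40 days from 26 July 2004 (when the acknowledgement is issued) are 13 August 2004 and 4 September 2004 respectively; done 2 September 2004, which is between those dates.
Step 3 — counting 21 days from 2 September 2004 (when the fee estimate is provided) gives a deadline of 23 September 2004; done 22 September 2004 — timely.
Step 4 — 18 and 60 days from 22 September 2004 (when the non-exempt records are produced) are 10 October 2004 and 21 November 2004 respectively; done 20 November 2004, which is between those dates.
Step 5 — counting 10 days from 20 December 2004 (end of the 30-day response period, which began when the exemption log is issued on 20 November 2004) gives a deadline of 30 December 2004; completed 24 December 2004, before the deadline.
Step 6 — counting 61 days from 24 December 2004 (when third parties are notified) gives a deadline of 23 February 2005; done 19 February 2005 — timely.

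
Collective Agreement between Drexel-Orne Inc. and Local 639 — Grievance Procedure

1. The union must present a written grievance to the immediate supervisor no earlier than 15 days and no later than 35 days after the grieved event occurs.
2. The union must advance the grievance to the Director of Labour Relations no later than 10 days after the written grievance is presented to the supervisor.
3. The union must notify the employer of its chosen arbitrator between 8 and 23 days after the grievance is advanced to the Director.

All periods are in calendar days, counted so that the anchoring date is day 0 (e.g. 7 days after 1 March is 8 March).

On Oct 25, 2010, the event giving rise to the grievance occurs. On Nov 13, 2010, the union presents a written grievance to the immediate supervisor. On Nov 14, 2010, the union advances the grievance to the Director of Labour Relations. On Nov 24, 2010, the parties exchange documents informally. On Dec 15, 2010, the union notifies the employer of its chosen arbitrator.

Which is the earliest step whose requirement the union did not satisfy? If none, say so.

Step 3

Step 1: the window is 15–35 days after Oct 25, 2010 (when the grieved event occurs), so Nov 9, 2010 through Nov 29, 2010; done Nov 13, 2010 — within the window.
Step 2: 10 days after Nov 13, 2010 (when the written grievance is presented to the supervisor) is Nov 23, 2010; done Nov 14, 2010 — timely.
Step 3: the window is 8–23 days after Nov 14, 2010 (when the grievance is advanced to the Director), so Nov 22, 2010 through Dec 7, 2010; done Dec 15, 2010 — 8 days after the window closed.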